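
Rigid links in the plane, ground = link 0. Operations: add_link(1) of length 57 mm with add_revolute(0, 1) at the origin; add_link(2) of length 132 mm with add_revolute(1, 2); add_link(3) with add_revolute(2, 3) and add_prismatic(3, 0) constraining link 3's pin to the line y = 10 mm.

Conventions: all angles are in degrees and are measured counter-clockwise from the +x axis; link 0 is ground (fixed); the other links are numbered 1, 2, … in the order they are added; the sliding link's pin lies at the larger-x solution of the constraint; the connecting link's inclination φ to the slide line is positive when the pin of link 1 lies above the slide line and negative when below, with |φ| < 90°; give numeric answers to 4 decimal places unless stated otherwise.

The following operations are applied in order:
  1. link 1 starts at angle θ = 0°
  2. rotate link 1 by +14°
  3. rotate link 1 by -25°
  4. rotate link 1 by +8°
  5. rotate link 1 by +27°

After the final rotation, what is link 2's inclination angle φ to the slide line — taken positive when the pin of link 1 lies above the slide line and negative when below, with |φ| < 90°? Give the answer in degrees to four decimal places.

geometry: r = 57 mm, L = 132 mm, e = 10 mm; θ starts at 0°
rotate link 1 by +14°: θ ← 0° +14° = 14°
rotate link 1 by -25°: θ ← 14° -25° = -11°
rotate link 1 by +8°: θ ← -11° +8° = -3°
rotate link 1 by +27°: θ ← -3° +27° = 24°
h = r sin θ − e = 23.183989 − 10 = 13.183989
sin φ = h / L = 13.183989 / 132 = 0.09987870
φ = arcsin(0.09987870) = 5.732186°

5.7322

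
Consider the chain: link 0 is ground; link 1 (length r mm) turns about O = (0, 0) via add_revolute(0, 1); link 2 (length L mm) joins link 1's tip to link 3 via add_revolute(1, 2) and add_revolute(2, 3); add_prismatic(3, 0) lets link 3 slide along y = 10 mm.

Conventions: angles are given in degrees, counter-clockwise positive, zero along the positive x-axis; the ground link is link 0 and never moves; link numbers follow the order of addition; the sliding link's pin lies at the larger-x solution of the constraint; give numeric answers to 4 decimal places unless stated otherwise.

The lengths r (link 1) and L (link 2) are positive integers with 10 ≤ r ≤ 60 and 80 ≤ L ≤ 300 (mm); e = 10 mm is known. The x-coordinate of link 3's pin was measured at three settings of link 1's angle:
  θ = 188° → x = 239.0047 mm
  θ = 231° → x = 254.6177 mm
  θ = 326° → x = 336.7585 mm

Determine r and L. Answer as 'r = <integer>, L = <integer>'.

constraint per measurement: (x − r cos θ)² + (r sin θ − e)² = L²
subtracting the θ₁ and θ₂ equations cancels the r² and L² terms:
r = (x₁² − x₂²) / (2[(x₁cos θ₁ + e sin θ₁) − (x₂cos θ₂ + e sin θ₂)]) = 55.0001 → r = 55
L² = (x₁ − r cos θ₁)² + (r sin θ₁ − e)² = 86435.9965 → L = 294.0000 → L = 294
check at θ₃=326°: x = 336.7585 (printed 336.7585) ✓

r = 55, L = 294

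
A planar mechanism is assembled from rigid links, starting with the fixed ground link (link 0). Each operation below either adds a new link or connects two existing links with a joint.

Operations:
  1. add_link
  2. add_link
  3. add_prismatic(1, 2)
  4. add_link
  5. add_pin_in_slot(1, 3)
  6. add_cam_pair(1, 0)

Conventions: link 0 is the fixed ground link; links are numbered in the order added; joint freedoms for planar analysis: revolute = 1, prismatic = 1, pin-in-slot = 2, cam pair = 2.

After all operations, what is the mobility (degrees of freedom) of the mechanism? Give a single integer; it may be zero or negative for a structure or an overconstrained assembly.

L=1 J1=0 J2=0
add link → L=2 J1=0 J2=0
add link → L=3 J1=0 J2=0
P@1,2 dof=1 J1 → L=3 J1=1 J2=0
add link → L=4 J1=1 J2=0
PS@1,3 dof=2 J2 → L=4 J1=1 J2=1
C@1,0 dof=2 J2 → L=4 J1=1 J2=2
M=3(L−1)−2J1−J2=3·3−2·1−2=5

M = 5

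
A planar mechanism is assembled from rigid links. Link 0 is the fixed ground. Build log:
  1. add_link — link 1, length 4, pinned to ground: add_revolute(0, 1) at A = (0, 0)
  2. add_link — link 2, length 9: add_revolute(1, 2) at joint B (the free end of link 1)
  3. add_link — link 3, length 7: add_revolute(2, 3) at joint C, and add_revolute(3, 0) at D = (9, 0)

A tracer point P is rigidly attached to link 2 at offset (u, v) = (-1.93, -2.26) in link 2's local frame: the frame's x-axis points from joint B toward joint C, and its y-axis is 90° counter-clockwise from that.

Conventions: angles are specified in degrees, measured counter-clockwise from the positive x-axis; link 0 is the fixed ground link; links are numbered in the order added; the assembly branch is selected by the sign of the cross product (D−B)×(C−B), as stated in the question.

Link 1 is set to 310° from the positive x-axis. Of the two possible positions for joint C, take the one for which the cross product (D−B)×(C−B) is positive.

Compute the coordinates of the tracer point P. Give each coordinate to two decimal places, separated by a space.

A=(0,0), D=(9.00,0)
B = A + 4.00·(cos310°, sin310°) = (2.5712, -3.0642)
|BD| = 7.1217
circle(B,9.00) ∩ circle(D,7.00): a=5.8075, h=6.8755
  candidates: C₊=(4.8554,5.6411) cross=48.966; C₋=(10.7719,-6.7720) cross=-48.966
  branch + wants cross > 0 → take C=(4.8554,5.6411) (cross=48.966)
ex = (C−B)/|BC| = (0.2538,0.9673); ey = (-0.9673,0.2538)
P = B + -1.93·ex + -2.26·ey = (4.2673,-5.5046)

4.27 -5.50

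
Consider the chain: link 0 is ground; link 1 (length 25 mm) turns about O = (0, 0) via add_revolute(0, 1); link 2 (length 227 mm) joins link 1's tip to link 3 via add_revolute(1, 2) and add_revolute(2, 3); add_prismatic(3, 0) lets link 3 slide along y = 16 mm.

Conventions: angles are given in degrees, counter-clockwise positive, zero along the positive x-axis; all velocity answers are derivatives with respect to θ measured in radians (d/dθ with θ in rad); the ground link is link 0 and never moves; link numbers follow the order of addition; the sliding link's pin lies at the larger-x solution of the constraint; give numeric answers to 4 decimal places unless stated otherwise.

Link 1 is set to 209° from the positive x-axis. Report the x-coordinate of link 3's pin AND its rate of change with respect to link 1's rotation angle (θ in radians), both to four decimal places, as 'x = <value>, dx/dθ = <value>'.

geometry: r = 25 mm, L = 227 mm, e = 16 mm
crank pin P = (r cos θ, r sin θ) = (-21.865493, -12.120241)
h = r sin θ − e = -12.120241 − 16 = -28.120241
x = r cos θ + √(L² − h²) = -21.865493 + 225.251531 = 203.386038
dx/dθ = −r sin θ − h·r cos θ/√(L² − h²) (θ in radians; h = -28.120241) = 9.390568

x = 203.3860, dx/dθ = 9.3906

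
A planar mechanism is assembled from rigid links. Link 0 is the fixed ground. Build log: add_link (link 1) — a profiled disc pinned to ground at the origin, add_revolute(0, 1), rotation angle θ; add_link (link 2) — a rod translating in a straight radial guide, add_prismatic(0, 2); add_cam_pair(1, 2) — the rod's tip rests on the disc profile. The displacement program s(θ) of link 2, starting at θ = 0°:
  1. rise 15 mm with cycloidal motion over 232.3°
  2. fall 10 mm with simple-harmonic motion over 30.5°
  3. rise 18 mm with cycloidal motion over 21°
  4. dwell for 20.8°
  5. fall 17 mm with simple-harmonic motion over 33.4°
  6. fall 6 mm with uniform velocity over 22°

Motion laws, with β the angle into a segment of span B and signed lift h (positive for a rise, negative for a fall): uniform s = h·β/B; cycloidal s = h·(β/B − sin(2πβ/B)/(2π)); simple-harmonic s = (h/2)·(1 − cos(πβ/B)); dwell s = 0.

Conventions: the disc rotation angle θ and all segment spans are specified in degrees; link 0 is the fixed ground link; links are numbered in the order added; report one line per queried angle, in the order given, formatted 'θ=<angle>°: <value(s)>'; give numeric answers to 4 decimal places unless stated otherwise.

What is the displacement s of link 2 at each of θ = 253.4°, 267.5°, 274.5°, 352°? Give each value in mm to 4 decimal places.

seg 1 [0°–232.3°] cycloidal, h=15: full span → s += 15 → s = 15.0000
seg 2 [232.3°–262.8°] simple-harmonic, h=-10: θ=253.4° here. β=21.1, B=30.5. -10/2·(1 − cos(π·0.6918)) = -7.8338 → s = 7.1662
seg 2 [232.3°–262.8°] simple-harmonic, h=-10: full span → s += -10 → s = 5.0000
seg 3 [262.8°–283.8°] cycloidal, h=18: θ=267.5° here. β=4.7, B=21. 18·(0.2238 − sin(2π·0.2238)/(2π)) = 1.2025 → s = 6.2025
seg 3 [262.8°–283.8°] cycloidal, h=18: θ=274.5° here. β=11.7, B=21. 18·(0.5571 − sin(2π·0.5571)/(2π)) = 11.0352 → s = 16.0352
seg 3 [262.8°–283.8°] cycloidal, h=18: full span → s += 18 → s = 23.0000
seg 4 [283.8°–304.6°] dwell: s stays 23.0000
seg 5 [304.6°–338°] simple-harmonic, h=-17: full span → s += -17 → s = 6.0000
seg 6 [338°–360°] uniform, h=-6: θ=352° here. β=14, B=22. -6·14/22 = -3.8182 → s = 2.1818

θ=253.4°: 7.1662
θ=267.5°: 6.2025
θ=274.5°: 16.0352
θ=352°: 2.1818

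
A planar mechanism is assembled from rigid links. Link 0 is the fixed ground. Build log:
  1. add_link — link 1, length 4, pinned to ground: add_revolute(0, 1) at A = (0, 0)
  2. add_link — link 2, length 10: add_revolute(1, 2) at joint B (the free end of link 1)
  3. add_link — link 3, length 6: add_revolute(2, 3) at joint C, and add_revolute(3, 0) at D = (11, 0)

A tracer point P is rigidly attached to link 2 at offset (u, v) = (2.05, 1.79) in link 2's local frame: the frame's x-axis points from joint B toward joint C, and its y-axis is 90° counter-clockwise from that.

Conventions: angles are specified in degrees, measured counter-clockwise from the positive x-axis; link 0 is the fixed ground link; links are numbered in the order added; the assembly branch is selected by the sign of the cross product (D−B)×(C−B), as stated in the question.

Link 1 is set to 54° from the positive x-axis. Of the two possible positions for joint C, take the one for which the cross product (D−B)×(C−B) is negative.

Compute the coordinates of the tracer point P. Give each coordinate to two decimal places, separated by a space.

A=(0,0), D=(11.00,0)
B = A + 4.00·(cos54°, sin54°) = (2.3511, 3.2361)
|BD| = 9.2344
circle(B,10.00) ∩ circle(D,6.00): a=8.0825, h=5.8884
  candidates: C₊=(11.9846,5.9187) cross=54.376; C₋=(7.8576,-5.1113) cross=-54.376
  branch - wants cross < 0 → take C=(7.8576,-5.1113) (cross=-54.376)
ex = (C−B)/|BC| = (0.5506,-0.8347); ey = (0.8347,0.5506)
P = B + 2.05·ex + 1.79·ey = (4.9741,2.5105)

4.97 2.51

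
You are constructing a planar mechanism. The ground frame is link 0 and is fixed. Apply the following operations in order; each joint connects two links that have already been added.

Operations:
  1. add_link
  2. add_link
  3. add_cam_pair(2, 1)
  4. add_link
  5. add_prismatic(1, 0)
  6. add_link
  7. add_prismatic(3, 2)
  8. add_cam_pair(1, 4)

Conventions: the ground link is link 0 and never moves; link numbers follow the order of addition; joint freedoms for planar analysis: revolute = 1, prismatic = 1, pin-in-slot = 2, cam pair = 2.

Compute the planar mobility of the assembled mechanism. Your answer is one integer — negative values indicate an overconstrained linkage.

L=1 J1=0 J2=0
add link → L=2 J1=0 J2=0
add link → L=3 J1=0 J2=0
C@2,1 dof=2 J2 → L=3 J1=0 J2=1
add link → L=4 J1=0 J2=1
P@1,0 dof=1 J1 → L=4 J1=1 J2=1
add link → L=5 J1=1 J2=1
P@3,2 dof=1 J1 → L=5 J1=2 J2=1
C@1,4 dof=2 J2 → L=5 J1=2 J2=2
M=3(L−1)−2J1−J2=3·4−2·2−2=6

M = 6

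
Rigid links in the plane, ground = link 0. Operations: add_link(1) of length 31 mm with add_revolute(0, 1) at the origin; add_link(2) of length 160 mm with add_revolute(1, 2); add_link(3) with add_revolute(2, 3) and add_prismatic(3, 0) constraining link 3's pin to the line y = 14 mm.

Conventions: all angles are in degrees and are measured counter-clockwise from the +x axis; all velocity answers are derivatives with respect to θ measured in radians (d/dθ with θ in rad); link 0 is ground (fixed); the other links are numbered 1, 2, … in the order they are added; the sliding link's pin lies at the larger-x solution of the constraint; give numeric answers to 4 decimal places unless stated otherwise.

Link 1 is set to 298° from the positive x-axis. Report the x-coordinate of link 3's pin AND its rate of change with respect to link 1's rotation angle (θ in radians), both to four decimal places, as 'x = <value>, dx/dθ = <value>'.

geometry: r = 31 mm, L = 160 mm, e = 14 mm
crank pin P = (r cos θ, r sin θ) = (14.553618, -27.371375)
h = r sin θ − e = -27.371375 − 14 = -41.371375
x = r cos θ + √(L² − h²) = 14.553618 + 154.558757 = 169.112375
dx/dθ = −r sin θ − h·r cos θ/√(L² − h²) (θ in radians; h = -41.371375) = 31.267002

x = 169.1124, dx/dθ = 31.2670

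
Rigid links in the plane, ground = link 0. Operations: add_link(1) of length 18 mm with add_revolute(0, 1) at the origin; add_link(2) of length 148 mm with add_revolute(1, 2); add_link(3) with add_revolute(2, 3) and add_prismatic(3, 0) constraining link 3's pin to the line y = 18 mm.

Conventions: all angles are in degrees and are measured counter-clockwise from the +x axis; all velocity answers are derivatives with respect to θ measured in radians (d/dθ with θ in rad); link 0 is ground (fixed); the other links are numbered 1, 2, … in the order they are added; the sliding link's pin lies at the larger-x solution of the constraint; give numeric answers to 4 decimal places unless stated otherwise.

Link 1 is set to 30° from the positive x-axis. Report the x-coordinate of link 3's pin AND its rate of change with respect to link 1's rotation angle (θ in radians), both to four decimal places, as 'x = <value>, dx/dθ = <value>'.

geometry: r = 18 mm, L = 148 mm, e = 18 mm
crank pin P = (r cos θ, r sin θ) = (15.588457, 9.000000)
h = r sin θ − e = 9.000000 − 18 = -9.000000
x = r cos θ + √(L² − h²) = 15.588457 + 147.726098 = 163.314555
dx/dθ = −r sin θ − h·r cos θ/√(L² − h²) (θ in radians; h = -9.000000) = -8.050296

x = 163.3146, dx/dθ = -8.0503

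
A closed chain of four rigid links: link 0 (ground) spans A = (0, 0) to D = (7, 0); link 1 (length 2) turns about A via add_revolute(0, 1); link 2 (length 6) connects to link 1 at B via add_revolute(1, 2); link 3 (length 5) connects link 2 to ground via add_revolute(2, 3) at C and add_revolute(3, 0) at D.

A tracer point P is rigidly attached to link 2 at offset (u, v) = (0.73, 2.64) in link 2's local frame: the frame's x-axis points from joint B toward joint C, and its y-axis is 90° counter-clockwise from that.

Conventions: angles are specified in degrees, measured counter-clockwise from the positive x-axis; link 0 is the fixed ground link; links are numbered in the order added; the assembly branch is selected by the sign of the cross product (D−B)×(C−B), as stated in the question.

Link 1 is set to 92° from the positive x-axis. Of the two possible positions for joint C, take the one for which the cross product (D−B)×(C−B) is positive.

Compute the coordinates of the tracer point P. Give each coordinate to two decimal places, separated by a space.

A=(0,0), D=(7.00,0)
B = A + 2.00·(cos92°, sin92°) = (-0.0698, 1.9988)
|BD| = 7.3469
circle(B,6.00) ∩ circle(D,5.00): a=4.4221, h=4.0553
  candidates: C₊=(5.2887,4.6980) cross=29.794; C₋=(3.0822,-3.1066) cross=-29.794
  branch + wants cross > 0 → take C=(5.2887,4.6980) (cross=29.794)
ex = (C−B)/|BC| = (0.8931,0.4499); ey = (-0.4499,0.8931)
P = B + 0.73·ex + 2.64·ey = (-0.6055,4.6850)

-0.61 4.68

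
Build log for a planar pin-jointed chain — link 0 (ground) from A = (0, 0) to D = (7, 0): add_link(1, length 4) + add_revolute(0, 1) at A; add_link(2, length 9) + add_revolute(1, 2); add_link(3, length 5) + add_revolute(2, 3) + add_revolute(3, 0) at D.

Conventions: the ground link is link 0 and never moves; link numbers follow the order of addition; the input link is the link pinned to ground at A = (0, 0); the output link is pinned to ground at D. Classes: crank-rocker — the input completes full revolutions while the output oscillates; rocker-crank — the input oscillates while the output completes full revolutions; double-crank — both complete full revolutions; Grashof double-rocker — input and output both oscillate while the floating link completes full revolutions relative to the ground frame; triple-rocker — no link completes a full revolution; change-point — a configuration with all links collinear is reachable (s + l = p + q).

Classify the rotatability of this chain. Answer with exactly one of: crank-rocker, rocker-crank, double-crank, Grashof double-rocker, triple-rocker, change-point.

lengths: ground=7, input=4, coupler=9, output=5
sorted: s=4 (shortest), l=9 (longest), p+q=12
s + l = 13 vs p + q = 12
s + l > p + q → non-Grashof → no link fully rotates → triple-rocker

triple-rocker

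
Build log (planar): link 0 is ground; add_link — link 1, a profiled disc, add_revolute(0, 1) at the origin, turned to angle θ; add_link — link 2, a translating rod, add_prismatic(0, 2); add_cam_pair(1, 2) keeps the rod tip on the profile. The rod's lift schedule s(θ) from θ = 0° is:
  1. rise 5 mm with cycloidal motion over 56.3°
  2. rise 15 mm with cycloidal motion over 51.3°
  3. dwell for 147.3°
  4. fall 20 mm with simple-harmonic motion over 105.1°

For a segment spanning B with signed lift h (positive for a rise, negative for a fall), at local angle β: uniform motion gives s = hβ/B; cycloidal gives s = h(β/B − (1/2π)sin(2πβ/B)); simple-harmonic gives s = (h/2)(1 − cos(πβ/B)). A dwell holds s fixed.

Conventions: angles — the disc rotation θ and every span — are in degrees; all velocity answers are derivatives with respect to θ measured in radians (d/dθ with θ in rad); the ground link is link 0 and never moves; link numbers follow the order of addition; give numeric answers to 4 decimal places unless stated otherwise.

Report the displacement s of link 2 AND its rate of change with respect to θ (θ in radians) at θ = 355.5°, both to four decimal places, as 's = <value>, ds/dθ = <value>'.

seg 1 [0°–56.3°] cycloidal, h=5: full span → s += 5 → s = 5.0000
seg 2 [56.3°–107.6°] cycloidal, h=15: full span → s += 15 → s = 20.0000
seg 3 [107.6°–254.9°] dwell: s stays 20.0000
seg 4 [254.9°–360°] simple-harmonic, h=-20: θ=355.5° here. β=100.6, B=105.1. -20/2·(1 − cos(π·0.9572)) = -19.9097 → s = 0.0903
velocity in seg [254.9°–360°] (simple-harmonic), θ in radians: β = 100.6° = 1.7558 rad, B = 105.1° = 1.8343 rad; ds/dθ = (πh/(2B)) sin(πβ/B) = (π·(-20)/(2·1.8343)) sin(π·0.9572) = -2.296778 mm/rad

s = 0.0903, ds/dθ = -2.2968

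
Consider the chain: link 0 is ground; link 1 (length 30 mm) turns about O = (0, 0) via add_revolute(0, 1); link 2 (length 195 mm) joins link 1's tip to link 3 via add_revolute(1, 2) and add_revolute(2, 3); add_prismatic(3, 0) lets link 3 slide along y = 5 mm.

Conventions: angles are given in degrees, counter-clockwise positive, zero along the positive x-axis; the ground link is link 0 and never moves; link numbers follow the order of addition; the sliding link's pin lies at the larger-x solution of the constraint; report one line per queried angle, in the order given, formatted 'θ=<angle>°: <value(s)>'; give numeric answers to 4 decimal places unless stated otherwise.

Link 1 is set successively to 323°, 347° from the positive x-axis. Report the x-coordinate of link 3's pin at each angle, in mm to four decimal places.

geometry: r = 30 mm, L = 195 mm, e = 5 mm
θ=323°: crank pin P = (r cos θ, r sin θ) = (23.959065, -18.054451)
θ=323°: h = r sin θ − e = -18.054451 − 5 = -23.054451
θ=323°: x = r cos θ + √(L² − h²) = 23.959065 + 193.632364 = 217.591429
θ=347°: crank pin P = (r cos θ, r sin θ) = (29.231102, -6.748532)
θ=347°: h = r sin θ − e = -6.748532 − 5 = -11.748532
θ=347°: x = r cos θ + √(L² − h²) = 29.231102 + 194.645760 = 223.876862

θ=323°: 217.5914
θ=347°: 223.8769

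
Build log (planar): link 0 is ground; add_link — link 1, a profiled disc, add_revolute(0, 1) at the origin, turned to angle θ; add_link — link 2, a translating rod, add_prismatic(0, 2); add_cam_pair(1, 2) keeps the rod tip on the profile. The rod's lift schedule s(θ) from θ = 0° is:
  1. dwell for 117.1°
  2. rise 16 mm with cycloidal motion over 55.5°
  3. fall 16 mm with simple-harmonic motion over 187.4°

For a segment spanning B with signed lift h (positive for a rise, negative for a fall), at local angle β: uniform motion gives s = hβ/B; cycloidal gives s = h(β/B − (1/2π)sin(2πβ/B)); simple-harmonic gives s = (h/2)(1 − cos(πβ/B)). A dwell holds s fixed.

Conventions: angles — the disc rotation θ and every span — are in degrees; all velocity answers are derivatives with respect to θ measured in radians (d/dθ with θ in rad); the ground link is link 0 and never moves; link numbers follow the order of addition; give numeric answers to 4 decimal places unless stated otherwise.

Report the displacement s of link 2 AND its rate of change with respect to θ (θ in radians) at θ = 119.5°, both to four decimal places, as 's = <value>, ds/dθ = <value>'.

seg 1 [0°–117.1°] dwell: s stays 0.0000
seg 2 [117.1°–172.6°] cycloidal, h=16: θ=119.5° here. β=2.4, B=55.5. 16·(0.0432 − sin(2π·0.0432)/(2π)) = 0.0085 → s = 0.0085
velocity in seg [117.1°–172.6°] (cycloidal), θ in radians: β = 2.4° = 0.0419 rad, B = 55.5° = 0.9687 rad; ds/dθ = (h/B)(1 − cos(2πβ/B)) = (16/0.9687)(1 − cos(2π·0.0432)) = 0.605958 mm/rad

s = 0.0085, ds/dθ = 0.6060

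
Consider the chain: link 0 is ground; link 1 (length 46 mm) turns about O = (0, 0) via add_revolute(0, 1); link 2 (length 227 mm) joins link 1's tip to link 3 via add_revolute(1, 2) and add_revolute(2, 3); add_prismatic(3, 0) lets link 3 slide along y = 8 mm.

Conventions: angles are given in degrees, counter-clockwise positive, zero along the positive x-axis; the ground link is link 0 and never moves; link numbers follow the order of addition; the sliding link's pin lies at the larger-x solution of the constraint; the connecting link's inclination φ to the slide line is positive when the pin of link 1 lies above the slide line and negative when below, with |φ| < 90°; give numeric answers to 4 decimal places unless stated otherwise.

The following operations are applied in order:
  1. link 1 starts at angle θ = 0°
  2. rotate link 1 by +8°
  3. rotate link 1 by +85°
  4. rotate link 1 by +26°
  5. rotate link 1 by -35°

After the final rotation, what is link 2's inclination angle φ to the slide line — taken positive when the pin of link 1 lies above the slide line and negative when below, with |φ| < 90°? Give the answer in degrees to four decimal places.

geometry: r = 46 mm, L = 227 mm, e = 8 mm; θ starts at 0°
rotate link 1 by +8°: θ ← 0° +8° = 8°
rotate link 1 by +85°: θ ← 8° +85° = 93°
rotate link 1 by +26°: θ ← 93° +26° = 119°
rotate link 1 by -35°: θ ← 119° -35° = 84°
h = r sin θ − e = 45.748007 − 8 = 37.748007
sin φ = h / L = 37.748007 / 227 = 0.16629078
φ = arcsin(0.16629078) = 9.572227°

9.5722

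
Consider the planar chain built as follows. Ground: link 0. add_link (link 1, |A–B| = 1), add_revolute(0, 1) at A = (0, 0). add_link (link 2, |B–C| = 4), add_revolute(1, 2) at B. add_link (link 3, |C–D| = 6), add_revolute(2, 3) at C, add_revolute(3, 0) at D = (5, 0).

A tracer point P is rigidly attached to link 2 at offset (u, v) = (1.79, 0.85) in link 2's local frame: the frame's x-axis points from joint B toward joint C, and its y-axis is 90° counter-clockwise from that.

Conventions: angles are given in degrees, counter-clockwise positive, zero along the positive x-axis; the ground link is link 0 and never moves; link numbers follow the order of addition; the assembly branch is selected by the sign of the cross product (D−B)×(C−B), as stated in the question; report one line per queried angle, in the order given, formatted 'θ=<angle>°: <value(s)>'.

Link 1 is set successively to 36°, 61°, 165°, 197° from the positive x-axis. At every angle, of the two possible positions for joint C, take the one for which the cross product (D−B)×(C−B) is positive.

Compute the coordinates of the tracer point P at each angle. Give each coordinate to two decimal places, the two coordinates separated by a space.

A=(0,0), D=(5.00,0)
θ=36°: B = A + 1.00·(cos36°, sin36°) = (0.8090, 0.5878)
θ=36°: |BD| = 4.2320
θ=36°: circle(B,4.00) ∩ circle(D,6.00): a=-0.2469, h=3.9924
θ=36°:   candidates: C₊=(1.1190,4.5758) cross=16.896; C₋=(0.0100,-3.3316) cross=-16.896
θ=36°:   branch + wants cross > 0 → take C=(1.1190,4.5758) (cross=16.896)
θ=36°: ex = (C−B)/|BC| = (0.0775,0.9970); ey = (-0.9970,0.0775)
θ=36°: P = B + 1.79·ex + 0.85·ey = (0.1003,2.4383)
θ=61°: B = A + 1.00·(cos61°, sin61°) = (0.4848, 0.8746)
θ=61°: |BD| = 4.5991
θ=61°: circle(B,4.00) ∩ circle(D,6.00): a=0.1252, h=3.9980
θ=61°:   candidates: C₊=(1.3681,4.7759) cross=18.387; C₋=(-0.1526,-3.0743) cross=-18.387
θ=61°:   branch + wants cross > 0 → take C=(1.3681,4.7759) (cross=18.387)
θ=61°: ex = (C−B)/|BC| = (0.2208,0.9753); ey = (-0.9753,0.2208)
θ=61°: P = B + 1.79·ex + 0.85·ey = (0.0510,2.8081)
θ=165°: B = A + 1.00·(cos165°, sin165°) = (-0.9659, 0.2588)
θ=165°: |BD| = 5.9715
θ=165°: circle(B,4.00) ∩ circle(D,6.00): a=1.3112, h=3.7790
θ=165°:   candidates: C₊=(0.5078,3.9774) cross=22.566; C₋=(0.1802,-3.5735) cross=-22.566
θ=165°:   branch + wants cross > 0 → take C=(0.5078,3.9774) (cross=22.566)
θ=165°: ex = (C−B)/|BC| = (0.3684,0.9297); ey = (-0.9297,0.3684)
θ=165°: P = B + 1.79·ex + 0.85·ey = (-1.0966,2.2361)
θ=197°: B = A + 1.00·(cos197°, sin197°) = (-0.9563, -0.2924)
θ=197°: |BD| = 5.9635
θ=197°: circle(B,4.00) ∩ circle(D,6.00): a=1.3049, h=3.7812
θ=197°:   candidates: C₊=(0.1616,3.5482) cross=22.549; C₋=(0.5324,-4.0050) cross=-22.549
θ=197°:   branch + wants cross > 0 → take C=(0.1616,3.5482) (cross=22.549)
θ=197°: ex = (C−B)/|BC| = (0.2795,0.9602); ey = (-0.9602,0.2795)
θ=197°: P = B + 1.79·ex + 0.85·ey = (-1.2722,1.6639)

θ=36°: 0.10 2.44
θ=61°: 0.05 2.81
θ=165°: -1.10 2.24
θ=197°: -1.27 1.66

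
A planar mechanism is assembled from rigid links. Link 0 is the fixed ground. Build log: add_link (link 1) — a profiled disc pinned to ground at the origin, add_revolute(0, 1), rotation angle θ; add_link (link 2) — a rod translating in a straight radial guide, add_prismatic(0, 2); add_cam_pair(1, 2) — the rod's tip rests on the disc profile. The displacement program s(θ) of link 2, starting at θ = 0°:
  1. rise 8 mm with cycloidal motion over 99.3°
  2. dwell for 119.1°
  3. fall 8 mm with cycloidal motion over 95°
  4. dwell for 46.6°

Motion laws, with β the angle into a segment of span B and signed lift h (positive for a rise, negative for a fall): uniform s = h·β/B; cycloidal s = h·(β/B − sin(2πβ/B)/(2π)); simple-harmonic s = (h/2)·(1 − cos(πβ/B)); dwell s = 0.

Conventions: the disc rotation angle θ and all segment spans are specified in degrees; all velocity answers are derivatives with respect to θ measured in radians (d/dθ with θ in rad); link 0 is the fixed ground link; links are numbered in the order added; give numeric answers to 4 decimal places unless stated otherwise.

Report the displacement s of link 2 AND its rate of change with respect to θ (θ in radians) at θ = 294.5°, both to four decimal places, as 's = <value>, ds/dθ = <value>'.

seg 1 [0°–99.3°] cycloidal, h=8: full span → s += 8 → s = 8.0000
seg 2 [99.3°–218.4°] dwell: s stays 8.0000
seg 3 [218.4°–313.4°] cycloidal, h=-8: θ=294.5° here. β=76.1, B=95. -8·(0.8011 − sin(2π·0.8011)/(2π)) = -7.6167 → s = 0.3833
velocity in seg [218.4°–313.4°] (cycloidal), θ in radians: β = 76.1° = 1.3282 rad, B = 95° = 1.6581 rad; ds/dθ = (h/B)(1 − cos(2πβ/B)) = ((-8)/1.6581)(1 − cos(2π·0.8011)) = -3.303613 mm/rad

s = 0.3833, ds/dθ = -3.3036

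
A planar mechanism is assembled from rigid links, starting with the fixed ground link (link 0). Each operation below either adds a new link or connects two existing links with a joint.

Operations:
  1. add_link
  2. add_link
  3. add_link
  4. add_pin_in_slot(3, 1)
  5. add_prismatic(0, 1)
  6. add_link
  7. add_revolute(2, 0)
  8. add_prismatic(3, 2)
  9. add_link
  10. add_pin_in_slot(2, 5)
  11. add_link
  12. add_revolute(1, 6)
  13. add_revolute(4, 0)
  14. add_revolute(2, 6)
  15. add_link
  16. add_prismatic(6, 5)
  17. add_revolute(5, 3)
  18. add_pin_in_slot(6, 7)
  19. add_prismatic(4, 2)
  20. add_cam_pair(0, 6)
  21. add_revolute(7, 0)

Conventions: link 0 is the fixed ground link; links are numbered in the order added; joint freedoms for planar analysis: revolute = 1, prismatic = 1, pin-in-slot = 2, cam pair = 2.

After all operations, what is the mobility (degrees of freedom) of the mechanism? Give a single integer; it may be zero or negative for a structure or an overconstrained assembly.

ground; <1,0,0>
#1 <2,0,0>
#2 <3,0,0>
#3 <4,0,0>
PS:3↔1 J2 <4,0,1>
P:0↔1 J1 <4,1,1>
#4 <5,1,1>
R:2↔0 J1 <5,2,1>
P:3↔2 J1 <5,3,1>
#5 <6,3,1>
PS:2↔5 J2 <6,3,2>
#6 <7,3,2>
R:1↔6 J1 <7,4,2>
R:4↔0 J1 <7,5,2>
R:2↔6 J1 <7,6,2>
#7 <8,6,2>
P:6↔5 J1 <8,7,2>
R:5↔3 J1 <8,8,2>
PS:6↔7 J2 <8,8,3>
P:4↔2 J1 <8,9,3>
C:0↔6 J2 <8,9,4>
R:7↔0 J1 <8,10,4>
3×7 − 2×10 − 1×4 = -3

M = -3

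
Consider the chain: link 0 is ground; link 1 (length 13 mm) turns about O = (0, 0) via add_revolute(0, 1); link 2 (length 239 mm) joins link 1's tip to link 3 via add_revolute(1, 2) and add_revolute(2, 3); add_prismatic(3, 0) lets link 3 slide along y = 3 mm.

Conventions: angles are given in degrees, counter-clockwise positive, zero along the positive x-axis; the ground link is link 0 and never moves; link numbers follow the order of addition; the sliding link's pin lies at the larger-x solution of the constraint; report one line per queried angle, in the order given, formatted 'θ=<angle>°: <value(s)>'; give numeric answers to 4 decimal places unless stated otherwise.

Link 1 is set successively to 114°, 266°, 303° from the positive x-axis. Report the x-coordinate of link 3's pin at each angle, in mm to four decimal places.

geometry: r = 13 mm, L = 239 mm, e = 3 mm
θ=114°: crank pin P = (r cos θ, r sin θ) = (-5.287576, 11.876091)
θ=114°: h = r sin θ − e = 11.876091 − 3 = 8.876091
θ=114°: x = r cos θ + √(L² − h²) = -5.287576 + 238.835121 = 233.547545
θ=266°: crank pin P = (r cos θ, r sin θ) = (-0.906834, -12.968333)
θ=266°: h = r sin θ − e = -12.968333 − 3 = -15.968333
θ=266°: x = r cos θ + √(L² − h²) = -0.906834 + 238.465956 = 237.559122
θ=303°: crank pin P = (r cos θ, r sin θ) = (7.080307, -10.902717)
θ=303°: h = r sin θ − e = -10.902717 − 3 = -13.902717
θ=303°: x = r cos θ + √(L² − h²) = 7.080307 + 238.595294 = 245.675602

θ=114°: 233.5475
θ=266°: 237.5591
θ=303°: 245.6756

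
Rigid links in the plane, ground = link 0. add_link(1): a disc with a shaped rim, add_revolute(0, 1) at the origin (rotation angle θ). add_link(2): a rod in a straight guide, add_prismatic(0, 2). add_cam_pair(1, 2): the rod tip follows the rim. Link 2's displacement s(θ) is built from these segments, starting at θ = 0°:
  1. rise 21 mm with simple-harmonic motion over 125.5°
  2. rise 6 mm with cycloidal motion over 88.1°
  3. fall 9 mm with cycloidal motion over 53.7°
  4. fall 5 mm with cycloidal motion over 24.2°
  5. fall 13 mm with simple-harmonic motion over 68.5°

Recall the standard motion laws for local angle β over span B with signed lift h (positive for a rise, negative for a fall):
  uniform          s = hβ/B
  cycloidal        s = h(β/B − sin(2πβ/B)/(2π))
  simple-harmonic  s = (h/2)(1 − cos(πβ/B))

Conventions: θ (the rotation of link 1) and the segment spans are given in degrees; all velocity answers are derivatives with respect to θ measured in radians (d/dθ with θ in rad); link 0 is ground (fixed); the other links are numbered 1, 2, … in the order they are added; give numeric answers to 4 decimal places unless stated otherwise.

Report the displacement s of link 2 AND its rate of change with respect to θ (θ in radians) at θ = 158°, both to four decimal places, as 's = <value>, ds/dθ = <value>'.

segment 1 (0° to 125.5°, simple-harmonic, h = 21) is passed completely: s = 0.0000 + (21) = 21.0000
θ = 158° falls in segment 2 (125.5° to 213.6°, cycloidal, h = 6): β = 158 − 125.5 = 32.5°, B = 88.1°; Δs = 6·(0.3689 − sin(2π·0.3689)/(2π)) = 1.5128; s = 21.0000 + 1.5128 = 22.5128
velocity in seg [125.5°–213.6°] (cycloidal), θ in radians: β = 32.5° = 0.5672 rad, B = 88.1° = 1.5376 rad; ds/dθ = (h/B)(1 − cos(2πβ/B)) = (6/1.5376)(1 − cos(2π·0.3689)) = 6.553523 mm/rad

s = 22.5128, ds/dθ = 6.5535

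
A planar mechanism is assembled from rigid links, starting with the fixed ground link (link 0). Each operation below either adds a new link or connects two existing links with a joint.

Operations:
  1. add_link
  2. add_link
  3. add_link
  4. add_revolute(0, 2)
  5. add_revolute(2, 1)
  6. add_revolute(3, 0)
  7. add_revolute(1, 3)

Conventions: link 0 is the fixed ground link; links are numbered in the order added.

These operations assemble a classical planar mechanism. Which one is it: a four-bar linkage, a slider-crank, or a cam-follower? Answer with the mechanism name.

links: 4 (incl. ground); joints: 4 revolute, 0 prismatic, 0 higher (cam) pair, forming one closed loop
4 links in a single 4R loop → four-bar linkage

four-bar linkage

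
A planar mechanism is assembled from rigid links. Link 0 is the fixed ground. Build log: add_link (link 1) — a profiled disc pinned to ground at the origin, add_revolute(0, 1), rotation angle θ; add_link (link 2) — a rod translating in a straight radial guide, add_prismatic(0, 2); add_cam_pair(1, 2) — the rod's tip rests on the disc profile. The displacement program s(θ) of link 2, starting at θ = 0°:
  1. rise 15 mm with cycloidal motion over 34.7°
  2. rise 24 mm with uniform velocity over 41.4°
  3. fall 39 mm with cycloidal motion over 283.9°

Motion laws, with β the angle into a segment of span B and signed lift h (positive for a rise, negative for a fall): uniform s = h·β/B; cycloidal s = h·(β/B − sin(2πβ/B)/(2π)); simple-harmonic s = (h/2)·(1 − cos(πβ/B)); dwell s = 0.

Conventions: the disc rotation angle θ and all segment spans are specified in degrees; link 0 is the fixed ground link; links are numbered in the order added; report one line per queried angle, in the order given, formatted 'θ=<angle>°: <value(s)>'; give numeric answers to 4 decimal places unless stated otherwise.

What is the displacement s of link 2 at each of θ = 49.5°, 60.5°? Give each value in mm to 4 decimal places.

seg 1 [0°–34.7°] cycloidal, h=15: full span → s += 15 → s = 15.0000
seg 2 [34.7°–76.1°] uniform, h=24: θ=49.5° here. β=14.8, B=41.4. 24·14.8/41.4 = 8.5797 → s = 23.5797
seg 2 [34.7°–76.1°] uniform, h=24: θ=60.5° here. β=25.8, B=41.4. 24·25.8/41.4 = 14.9565 → s = 29.9565

θ=49.5°: 23.5797
θ=60.5°: 29.9565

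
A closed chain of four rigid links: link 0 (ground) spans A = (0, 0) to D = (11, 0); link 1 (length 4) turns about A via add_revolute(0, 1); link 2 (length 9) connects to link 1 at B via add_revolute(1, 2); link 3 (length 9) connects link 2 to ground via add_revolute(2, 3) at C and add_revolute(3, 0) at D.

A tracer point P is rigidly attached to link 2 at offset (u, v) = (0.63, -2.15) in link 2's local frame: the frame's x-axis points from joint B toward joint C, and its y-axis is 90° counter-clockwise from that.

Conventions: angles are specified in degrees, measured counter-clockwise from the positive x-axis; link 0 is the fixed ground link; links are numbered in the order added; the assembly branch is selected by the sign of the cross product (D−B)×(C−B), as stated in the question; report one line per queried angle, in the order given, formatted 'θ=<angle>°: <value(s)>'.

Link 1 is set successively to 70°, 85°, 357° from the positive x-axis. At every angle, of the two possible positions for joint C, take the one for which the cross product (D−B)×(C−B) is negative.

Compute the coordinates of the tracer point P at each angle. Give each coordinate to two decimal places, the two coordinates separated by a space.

A=(0,0), D=(11.00,0)
θ=70°: B = A + 4.00·(cos70°, sin70°) = (1.3681, 3.7588)
θ=70°: |BD| = 10.3394
θ=70°: circle(B,9.00) ∩ circle(D,9.00): a=5.1697, h=7.3671
θ=70°:   candidates: C₊=(8.8623,8.7424) cross=76.171; C₋=(3.5058,-4.9837) cross=-76.171
θ=70°:   branch - wants cross < 0 → take C=(3.5058,-4.9837) (cross=-76.171)
θ=70°: ex = (C−B)/|BC| = (0.2375,-0.9714); ey = (0.9714,0.2375)
θ=70°: P = B + 0.63·ex + -2.15·ey = (-0.5707,2.6361)
θ=85°: B = A + 4.00·(cos85°, sin85°) = (0.3486, 3.9848)
θ=85°: |BD| = 11.3723
θ=85°: circle(B,9.00) ∩ circle(D,9.00): a=5.6862, h=6.9762
θ=85°:   candidates: C₊=(8.1187,8.5263) cross=79.336; C₋=(3.2299,-4.5415) cross=-79.336
θ=85°:   branch - wants cross < 0 → take C=(3.2299,-4.5415) (cross=-79.336)
θ=85°: ex = (C−B)/|BC| = (0.3201,-0.9474); ey = (0.9474,0.3201)
θ=85°: P = B + 0.63·ex + -2.15·ey = (-1.4865,2.6996)
θ=357°: B = A + 4.00·(cos357°, sin357°) = (3.9945, -0.2093)
θ=357°: |BD| = 7.0086
θ=357°: circle(B,9.00) ∩ circle(D,9.00): a=3.5043, h=8.2897
θ=357°:   candidates: C₊=(7.2496,8.1814) cross=58.100; C₋=(7.7449,-8.3907) cross=-58.100
θ=357°:   branch - wants cross < 0 → take C=(7.7449,-8.3907) (cross=-58.100)
θ=357°: ex = (C−B)/|BC| = (0.4167,-0.9090); ey = (0.9090,0.4167)
θ=357°: P = B + 0.63·ex + -2.15·ey = (2.3026,-1.6780)

θ=70°: -0.57 2.64
θ=85°: -1.49 2.70
θ=357°: 2.30 -1.68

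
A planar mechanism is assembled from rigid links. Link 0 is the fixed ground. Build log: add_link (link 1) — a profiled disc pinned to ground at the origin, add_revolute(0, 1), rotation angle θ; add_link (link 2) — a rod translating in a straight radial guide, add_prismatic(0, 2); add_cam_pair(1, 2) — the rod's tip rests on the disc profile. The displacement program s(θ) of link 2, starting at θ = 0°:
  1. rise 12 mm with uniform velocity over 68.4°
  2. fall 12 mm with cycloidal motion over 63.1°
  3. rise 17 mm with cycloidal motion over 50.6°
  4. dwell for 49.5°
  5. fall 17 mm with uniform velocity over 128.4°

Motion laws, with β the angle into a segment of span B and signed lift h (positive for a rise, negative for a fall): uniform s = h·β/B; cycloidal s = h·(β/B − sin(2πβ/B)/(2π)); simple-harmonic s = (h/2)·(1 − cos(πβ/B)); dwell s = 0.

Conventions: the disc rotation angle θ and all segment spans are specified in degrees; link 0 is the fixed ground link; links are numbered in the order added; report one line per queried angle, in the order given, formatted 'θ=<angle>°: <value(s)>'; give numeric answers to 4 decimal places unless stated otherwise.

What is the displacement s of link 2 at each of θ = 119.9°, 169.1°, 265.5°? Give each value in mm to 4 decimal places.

seg 1 [0°–68.4°] uniform, h=12: full span → s += 12 → s = 12.0000
seg 2 [68.4°–131.5°] cycloidal, h=-12: θ=119.9° here. β=51.5, B=63.1. -12·(0.8162 − sin(2π·0.8162)/(2π)) = -11.5412 → s = 0.4588
seg 2 [68.4°–131.5°] cycloidal, h=-12: full span → s += -12 → s = 0.0000
seg 3 [131.5°–182.1°] cycloidal, h=17: θ=169.1° here. β=37.6, B=50.6. 17·(0.7431 − sin(2π·0.7431)/(2π)) = 15.3355 → s = 15.3355
seg 3 [131.5°–182.1°] cycloidal, h=17: full span → s += 17 → s = 17.0000
seg 4 [182.1°–231.6°] dwell: s stays 17.0000
seg 5 [231.6°–360°] uniform, h=-17: θ=265.5° here. β=33.9, B=128.4. -17·33.9/128.4 = -4.4883 → s = 12.5117

θ=119.9°: 0.4588
θ=169.1°: 15.3355
θ=265.5°: 12.5117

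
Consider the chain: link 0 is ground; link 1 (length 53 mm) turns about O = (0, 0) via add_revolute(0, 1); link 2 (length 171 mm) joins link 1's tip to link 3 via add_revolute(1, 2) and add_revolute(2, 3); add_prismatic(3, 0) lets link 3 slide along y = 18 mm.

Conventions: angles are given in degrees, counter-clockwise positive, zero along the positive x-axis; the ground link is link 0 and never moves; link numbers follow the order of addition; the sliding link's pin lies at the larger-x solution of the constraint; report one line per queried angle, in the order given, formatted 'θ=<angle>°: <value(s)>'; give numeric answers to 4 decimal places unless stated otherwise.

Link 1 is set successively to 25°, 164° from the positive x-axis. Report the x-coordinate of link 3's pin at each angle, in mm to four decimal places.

geometry: r = 53 mm, L = 171 mm, e = 18 mm
θ=25°: crank pin P = (r cos θ, r sin θ) = (48.034313, 22.398768)
θ=25°: h = r sin θ − e = 22.398768 − 18 = 4.398768
θ=25°: x = r cos θ + √(L² − h²) = 48.034313 + 170.943414 = 218.977727
θ=164°: crank pin P = (r cos θ, r sin θ) = (-50.946870, 14.608780)
θ=164°: h = r sin θ − e = 14.608780 − 18 = -3.391220
θ=164°: x = r cos θ + √(L² − h²) = -50.946870 + 170.966370 = 120.019500

θ=25°: 218.9777
θ=164°: 120.0195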